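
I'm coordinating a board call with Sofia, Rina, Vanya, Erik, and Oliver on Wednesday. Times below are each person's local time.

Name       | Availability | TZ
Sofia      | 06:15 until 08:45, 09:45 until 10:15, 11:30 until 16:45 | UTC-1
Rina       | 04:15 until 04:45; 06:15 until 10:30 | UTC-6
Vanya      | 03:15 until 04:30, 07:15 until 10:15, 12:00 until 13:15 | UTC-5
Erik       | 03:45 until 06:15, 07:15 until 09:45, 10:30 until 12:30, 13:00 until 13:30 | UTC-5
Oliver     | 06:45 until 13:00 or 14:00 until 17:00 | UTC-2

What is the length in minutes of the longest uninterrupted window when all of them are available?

135

Sofia in UTC: 07:15-09:45, 10:45-11:15, 12:30-17:45 (add 1h to convert from UTC-1).
Rina in UTC: 10:15-10:45, 12:15-16:30 (add 6h to convert from UTC-6).
Vanya in UTC: 08:15-09:30, 12:15-15:15, 17:00-18:15 (add 5h to convert from UTC-5).
Erik in UTC: 08:45-11:15, 12:15-14:45, 15:30-17:30, 18:00-18:30 (add 5h to convert from UTC-5).
Oliver in UTC: 08:45-15:00, 16:00-19:00 (add 2h to convert from UTC-2).
Sofia ∩ Rina: 12:30-16:30.
Sofia ∩ Rina ∩ Vanya: 12:30-15:15.
Sofia ∩ Rina ∩ Vanya ∩ Erik: 12:30-14:45.
Sofia ∩ Rina ∩ Vanya ∩ Erik ∩ Oliver: 12:30-14:45.
The longest is 12:30-14:45 at 135 minutes.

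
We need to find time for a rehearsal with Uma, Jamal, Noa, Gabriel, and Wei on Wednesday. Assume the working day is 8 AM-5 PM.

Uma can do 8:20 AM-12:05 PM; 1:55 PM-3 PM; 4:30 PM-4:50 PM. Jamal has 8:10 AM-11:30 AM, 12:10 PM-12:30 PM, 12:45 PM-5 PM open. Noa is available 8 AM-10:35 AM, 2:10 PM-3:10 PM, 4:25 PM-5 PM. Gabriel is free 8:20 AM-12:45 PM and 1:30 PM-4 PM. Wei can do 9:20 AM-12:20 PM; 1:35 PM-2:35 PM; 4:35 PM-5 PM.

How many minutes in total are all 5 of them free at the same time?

100

Uma ∩ Jamal: 08:20-11:30, 13:55-15:00, 16:30-16:50.
Uma ∩ Jamal ∩ Noa: 08:20-10:35, 14:10-15:00, 16:30-16:50.
Uma ∩ Jamal ∩ Noa ∩ Gabriel: 08:20-10:35, 14:10-15:00.
Uma ∩ Jamal ∩ Noa ∩ Gabriel ∩ Wei: 09:20-10:35, 14:10-14:35.
Summing the common windows: 75 + 25 = 100 minutes.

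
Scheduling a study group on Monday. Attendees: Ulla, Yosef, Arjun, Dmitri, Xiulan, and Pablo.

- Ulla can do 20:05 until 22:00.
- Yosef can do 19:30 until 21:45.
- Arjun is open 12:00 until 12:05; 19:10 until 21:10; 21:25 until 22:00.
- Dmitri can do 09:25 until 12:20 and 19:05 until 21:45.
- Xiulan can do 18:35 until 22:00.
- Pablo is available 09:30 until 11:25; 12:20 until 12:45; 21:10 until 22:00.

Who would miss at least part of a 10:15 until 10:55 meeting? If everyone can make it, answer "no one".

Arjun, Ulla, Xiulan, Yosef

Ulla: not fully free for 10:15-10:55. Yosef: not fully free for 10:15-10:55. Arjun: not fully free for 10:15-10:55. Dmitri: free for 10:15-10:55. Xiulan: not fully free for 10:15-10:55. Pablo: free for 10:15-10:55.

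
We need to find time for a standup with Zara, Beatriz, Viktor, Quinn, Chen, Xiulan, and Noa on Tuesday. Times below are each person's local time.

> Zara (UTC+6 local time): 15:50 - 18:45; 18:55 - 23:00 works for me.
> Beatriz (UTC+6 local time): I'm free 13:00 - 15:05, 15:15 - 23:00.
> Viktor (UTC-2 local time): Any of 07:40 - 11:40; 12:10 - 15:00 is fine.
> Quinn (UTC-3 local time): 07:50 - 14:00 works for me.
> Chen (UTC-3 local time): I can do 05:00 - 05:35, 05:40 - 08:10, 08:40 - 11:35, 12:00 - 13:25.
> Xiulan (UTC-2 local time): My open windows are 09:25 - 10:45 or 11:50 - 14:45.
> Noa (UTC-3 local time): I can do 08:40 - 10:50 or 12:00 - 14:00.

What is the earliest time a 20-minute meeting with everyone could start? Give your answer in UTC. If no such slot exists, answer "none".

11:40

Zara in UTC: 09:50-12:45, 12:55-17:00 (subtract 6h to convert from UTC+6).
Beatriz in UTC: 07:00-09:05, 09:15-17:00 (subtract 6h to convert from UTC+6).
Viktor in UTC: 09:40-13:40, 14:10-17:00 (add 2h to convert from UTC-2).
Quinn in UTC: 10:50-17:00 (add 3h to convert from UTC-3).
Chen in UTC: 08:00-08:35, 08:40-11:10, 11:40-14:35, 15:00-16:25 (add 3h to convert from UTC-3).
Xiulan in UTC: 11:25-12:45, 13:50-16:45 (add 2h to convert from UTC-2).
Noa in UTC: 11:40-13:50, 15:00-17:00 (add 3h to convert from UTC-3).
Zara ∩ Beatriz: 09:50-12:45, 12:55-17:00.
Zara ∩ Beatriz ∩ Viktor: 09:50-12:45, 12:55-13:40, 14:10-17:00.
Zara ∩ Beatriz ∩ Viktor ∩ Quinn: 10:50-12:45, 12:55-13:40, 14:10-17:00.
Zara ∩ Beatriz ∩ Viktor ∩ Quinn ∩ Chen: 10:50-11:10, 11:40-12:45, 12:55-13:40, 14:10-14:35, 15:00-16:25.
Zara ∩ Beatriz ∩ Viktor ∩ Quinn ∩ Chen ∩ Xiulan: 11:40-12:45, 14:10-14:35, 15:00-16:25.
Zara ∩ Beatriz ∩ Viktor ∩ Quinn ∩ Chen ∩ Xiulan ∩ Noa: 11:40-12:45, 15:00-16:25.
The first common window of at least 20 minutes is 11:40-12:45, so the earliest start is 11:40.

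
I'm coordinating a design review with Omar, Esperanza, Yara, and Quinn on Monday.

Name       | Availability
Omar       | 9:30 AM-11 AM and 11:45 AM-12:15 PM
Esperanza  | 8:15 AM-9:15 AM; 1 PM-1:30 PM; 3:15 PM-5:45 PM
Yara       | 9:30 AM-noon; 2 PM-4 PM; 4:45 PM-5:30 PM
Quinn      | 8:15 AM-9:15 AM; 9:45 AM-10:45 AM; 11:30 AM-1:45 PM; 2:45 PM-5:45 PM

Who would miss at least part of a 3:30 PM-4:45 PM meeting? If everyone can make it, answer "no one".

Omar, Yara

Omar: not fully free for 15:30-16:45. Esperanza: free for 15:30-16:45. Yara: not fully free for 15:30-16:45. Quinn: free for 15:30-16:45.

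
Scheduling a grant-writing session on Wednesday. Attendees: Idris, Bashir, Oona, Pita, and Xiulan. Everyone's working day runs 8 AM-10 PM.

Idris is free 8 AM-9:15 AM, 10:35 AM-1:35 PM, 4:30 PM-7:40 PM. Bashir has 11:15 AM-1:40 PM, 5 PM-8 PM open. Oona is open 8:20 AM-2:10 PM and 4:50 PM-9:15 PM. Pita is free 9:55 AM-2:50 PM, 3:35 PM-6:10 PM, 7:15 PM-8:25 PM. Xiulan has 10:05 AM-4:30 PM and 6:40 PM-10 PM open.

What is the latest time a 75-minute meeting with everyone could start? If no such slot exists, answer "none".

12:20

Idris ∩ Bashir: 11:15-13:35, 17:00-19:40.
Idris ∩ Bashir ∩ Oona: 11:15-13:35, 17:00-19:40.
Idris ∩ Bashir ∩ Oona ∩ Pita: 11:15-13:35, 17:00-18:10, 19:15-19:40.
Idris ∩ Bashir ∩ Oona ∩ Pita ∩ Xiulan: 11:15-13:35, 19:15-19:40.
So the common availability across everyone is 11:15-13:35, 19:15-19:40.
The last common window of at least 75 minutes is 11:15-13:35; a 75-minute meeting can start as late as 12:20 and still end by 13:35.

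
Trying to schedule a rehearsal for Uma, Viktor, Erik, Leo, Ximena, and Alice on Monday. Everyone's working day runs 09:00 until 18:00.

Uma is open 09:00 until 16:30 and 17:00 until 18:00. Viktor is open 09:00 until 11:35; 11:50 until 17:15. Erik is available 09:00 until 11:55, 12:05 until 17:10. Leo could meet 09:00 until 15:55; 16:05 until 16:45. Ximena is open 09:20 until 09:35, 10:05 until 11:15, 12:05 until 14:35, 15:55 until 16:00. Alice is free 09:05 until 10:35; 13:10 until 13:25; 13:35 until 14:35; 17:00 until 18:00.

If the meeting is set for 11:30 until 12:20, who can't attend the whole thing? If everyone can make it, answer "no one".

Uma: free for 11:30-12:20. Viktor: not fully free for 11:30-12:20. Erik: not fully free for 11:30-12:20. Leo: free for 11:30-12:20. Ximena: not fully free for 11:30-12:20. Alice: not fully free for 11:30-12:20.

Alice, Erik, Viktor, Ximena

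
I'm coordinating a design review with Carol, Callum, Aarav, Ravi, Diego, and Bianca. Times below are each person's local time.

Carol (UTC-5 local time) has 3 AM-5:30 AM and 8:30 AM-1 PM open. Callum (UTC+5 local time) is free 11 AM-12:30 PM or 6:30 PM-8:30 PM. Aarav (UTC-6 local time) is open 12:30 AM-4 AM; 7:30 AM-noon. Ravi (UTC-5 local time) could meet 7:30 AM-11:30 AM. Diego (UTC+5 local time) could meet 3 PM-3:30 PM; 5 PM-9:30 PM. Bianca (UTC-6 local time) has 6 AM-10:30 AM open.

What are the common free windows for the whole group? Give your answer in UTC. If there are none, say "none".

Carol in UTC: 08:00-10:30, 13:30-18:00 (add 5h to convert from UTC-5).
Callum in UTC: 06:00-07:30, 13:30-15:30 (subtract 5h to convert from UTC+5).
Aarav in UTC: 06:30-10:00, 13:30-18:00 (add 6h to convert from UTC-6).
Ravi in UTC: 12:30-16:30 (add 5h to convert from UTC-5).
Diego in UTC: 10:00-10:30, 12:00-16:30 (subtract 5h to convert from UTC+5).
Bianca in UTC: 12:00-16:30 (add 6h to convert from UTC-6).
Carol ∩ Callum: 13:30-15:30.
Carol ∩ Callum ∩ Aarav: 13:30-15:30.
Carol ∩ Callum ∩ Aarav ∩ Ravi: 13:30-15:30.
Carol ∩ Callum ∩ Aarav ∩ Ravi ∩ Diego: 13:30-15:30.
Carol ∩ Callum ∩ Aarav ∩ Ravi ∩ Diego ∩ Bianca: 13:30-15:30.

13:30-15:30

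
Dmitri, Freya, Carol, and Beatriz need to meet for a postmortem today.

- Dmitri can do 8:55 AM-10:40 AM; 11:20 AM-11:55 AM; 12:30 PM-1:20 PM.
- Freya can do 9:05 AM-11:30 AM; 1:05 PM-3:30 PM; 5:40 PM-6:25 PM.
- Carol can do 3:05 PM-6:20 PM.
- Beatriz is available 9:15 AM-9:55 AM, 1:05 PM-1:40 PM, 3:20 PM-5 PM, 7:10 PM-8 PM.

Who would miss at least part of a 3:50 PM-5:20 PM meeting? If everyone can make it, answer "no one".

Beatriz, Dmitri, Freya

Dmitri: not fully free for 15:50-17:20. Freya: not fully free for 15:50-17:20. Carol: free for 15:50-17:20. Beatriz: not fully free for 15:50-17:20.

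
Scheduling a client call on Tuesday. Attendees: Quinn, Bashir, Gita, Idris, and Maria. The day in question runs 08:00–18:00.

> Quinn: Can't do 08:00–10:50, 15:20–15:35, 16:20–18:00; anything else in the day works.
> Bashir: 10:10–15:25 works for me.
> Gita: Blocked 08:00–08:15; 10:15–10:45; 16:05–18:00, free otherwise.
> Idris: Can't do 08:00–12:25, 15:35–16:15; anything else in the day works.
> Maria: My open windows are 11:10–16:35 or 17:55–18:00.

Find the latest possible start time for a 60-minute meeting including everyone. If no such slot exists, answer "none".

Quinn free: 10:50-15:20, 15:35-16:20 (invert busy blocks within the working day).
Bashir free: 10:10-15:25.
Gita free: 08:15-10:15, 10:45-16:05 (invert busy blocks within the working day).
Idris free: 12:25-15:35, 16:15-18:00 (invert busy blocks within the working day).
Maria free: 11:10-16:35, 17:55-18:00.
Quinn ∩ Bashir: 10:50-15:20.
Quinn ∩ Bashir ∩ Gita: 10:50-15:20.
Quinn ∩ Bashir ∩ Gita ∩ Idris: 12:25-15:20.
Quinn ∩ Bashir ∩ Gita ∩ Idris ∩ Maria: 12:25-15:20.
The last common window of at least 60 minutes is 12:25-15:20; a 60-minute meeting can start as late as 14:20 and still end by 15:20.

14:20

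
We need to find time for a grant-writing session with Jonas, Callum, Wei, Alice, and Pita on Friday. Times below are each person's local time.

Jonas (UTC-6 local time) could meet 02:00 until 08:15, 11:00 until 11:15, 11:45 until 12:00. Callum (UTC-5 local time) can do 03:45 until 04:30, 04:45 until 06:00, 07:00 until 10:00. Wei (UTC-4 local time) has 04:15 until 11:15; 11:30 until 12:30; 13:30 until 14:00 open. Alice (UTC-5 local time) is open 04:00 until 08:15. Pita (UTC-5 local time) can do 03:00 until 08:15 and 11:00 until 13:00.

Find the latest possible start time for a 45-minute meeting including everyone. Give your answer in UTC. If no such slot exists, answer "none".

12:30

Jonas in UTC: 08:00-14:15, 17:00-17:15, 17:45-18:00 (add 6h to convert from UTC-6).
Callum in UTC: 08:45-09:30, 09:45-11:00, 12:00-15:00 (add 5h to convert from UTC-5).
Wei in UTC: 08:15-15:15, 15:30-16:30, 17:30-18:00 (add 4h to convert from UTC-4).
Alice in UTC: 09:00-13:15 (add 5h to convert from UTC-5).
Pita in UTC: 08:00-13:15, 16:00-18:00 (add 5h to convert from UTC-5).
Jonas ∩ Callum: 08:45-09:30, 09:45-11:00, 12:00-14:15.
Jonas ∩ Callum ∩ Wei: 08:45-09:30, 09:45-11:00, 12:00-14:15.
Jonas ∩ Callum ∩ Wei ∩ Alice: 09:00-09:30, 09:45-11:00, 12:00-13:15.
Jonas ∩ Callum ∩ Wei ∩ Alice ∩ Pita: 09:00-09:30, 09:45-11:00, 12:00-13:15.
The last common window of at least 45 minutes is 12:00-13:15; a 45-minute meeting can start as late as 12:30 and still end by 13:15.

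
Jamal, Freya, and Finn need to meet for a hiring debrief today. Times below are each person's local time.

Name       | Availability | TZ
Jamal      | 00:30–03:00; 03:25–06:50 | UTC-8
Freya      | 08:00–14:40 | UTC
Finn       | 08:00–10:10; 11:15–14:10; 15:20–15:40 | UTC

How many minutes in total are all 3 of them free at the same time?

265

Jamal in UTC: 08:30-11:00, 11:25-14:50 (add 8h to convert from UTC-8).
Freya in UTC: 08:00-14:40.
Finn in UTC: 08:00-10:10, 11:15-14:10, 15:20-15:40.
Jamal ∩ Freya: 08:30-11:00, 11:25-14:40.
Jamal ∩ Freya ∩ Finn: 08:30-10:10, 11:25-14:10.
Summing the common windows: 100 + 165 = 265 minutes.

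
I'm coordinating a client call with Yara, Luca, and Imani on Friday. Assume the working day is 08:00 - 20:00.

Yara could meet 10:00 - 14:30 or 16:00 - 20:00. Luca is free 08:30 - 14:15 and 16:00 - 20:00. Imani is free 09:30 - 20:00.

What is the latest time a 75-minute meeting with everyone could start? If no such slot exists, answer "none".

Yara ∩ Luca: 10:00-14:15, 16:00-20:00.
Yara ∩ Luca ∩ Imani: 10:00-14:15, 16:00-20:00.
Those are the intersection windows.
The last common window of at least 75 minutes is 16:00-20:00; a 75-minute meeting can start as late as 18:45 and still end by 20:00.

18:45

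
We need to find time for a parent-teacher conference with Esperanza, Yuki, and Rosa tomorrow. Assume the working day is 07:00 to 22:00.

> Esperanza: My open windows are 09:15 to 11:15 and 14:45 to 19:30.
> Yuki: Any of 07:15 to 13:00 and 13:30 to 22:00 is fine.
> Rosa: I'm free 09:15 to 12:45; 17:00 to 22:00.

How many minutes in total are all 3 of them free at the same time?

270

Esperanza ∩ Yuki: 09:15-11:15, 14:45-19:30.
Esperanza ∩ Yuki ∩ Rosa: 09:15-11:15, 17:00-19:30.
Those are the intersection windows.
Summing the common windows: 120 + 150 = 270 minutes.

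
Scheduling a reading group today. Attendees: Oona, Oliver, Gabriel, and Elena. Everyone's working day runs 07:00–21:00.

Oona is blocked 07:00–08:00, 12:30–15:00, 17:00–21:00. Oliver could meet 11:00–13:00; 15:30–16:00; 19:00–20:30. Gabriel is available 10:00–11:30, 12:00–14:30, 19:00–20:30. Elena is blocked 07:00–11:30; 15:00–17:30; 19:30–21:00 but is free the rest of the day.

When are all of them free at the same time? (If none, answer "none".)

Oona free: 08:00-12:30, 15:00-17:00 (invert busy blocks within the working day).
Oliver free: 11:00-13:00, 15:30-16:00, 19:00-20:30.
Gabriel free: 10:00-11:30, 12:00-14:30, 19:00-20:30.
Elena free: 11:30-15:00, 17:30-19:30 (invert busy blocks within the working day).
Oona ∩ Oliver: 11:00-12:30, 15:30-16:00.
Oona ∩ Oliver ∩ Gabriel: 11:00-11:30, 12:00-12:30.
Oona ∩ Oliver ∩ Gabriel ∩ Elena: 12:00-12:30.

12:00-12:30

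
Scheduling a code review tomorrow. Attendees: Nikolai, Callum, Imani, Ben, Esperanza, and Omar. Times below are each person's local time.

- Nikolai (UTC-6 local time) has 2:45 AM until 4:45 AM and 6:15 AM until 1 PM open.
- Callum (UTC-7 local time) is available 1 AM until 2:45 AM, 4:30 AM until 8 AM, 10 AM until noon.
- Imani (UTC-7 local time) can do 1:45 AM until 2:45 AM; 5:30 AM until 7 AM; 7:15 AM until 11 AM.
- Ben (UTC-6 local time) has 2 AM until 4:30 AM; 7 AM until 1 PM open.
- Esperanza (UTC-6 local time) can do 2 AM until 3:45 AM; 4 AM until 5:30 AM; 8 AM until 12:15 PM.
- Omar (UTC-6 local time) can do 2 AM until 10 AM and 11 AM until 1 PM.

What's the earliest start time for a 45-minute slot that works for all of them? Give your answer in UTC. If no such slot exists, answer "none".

Nikolai in UTC: 08:45-10:45, 12:15-19:00 (add 6h to convert from UTC-6).
Callum in UTC: 08:00-09:45, 11:30-15:00, 17:00-19:00 (add 7h to convert from UTC-7).
Imani in UTC: 08:45-09:45, 12:30-14:00, 14:15-18:00 (add 7h to convert from UTC-7).
Ben in UTC: 08:00-10:30, 13:00-19:00 (add 6h to convert from UTC-6).
Esperanza in UTC: 08:00-09:45, 10:00-11:30, 14:00-18:15 (add 6h to convert from UTC-6).
Omar in UTC: 08:00-16:00, 17:00-19:00 (add 6h to convert from UTC-6).
Nikolai ∩ Callum: 08:45-09:45, 12:15-15:00, 17:00-19:00.
Nikolai ∩ Callum ∩ Imani: 08:45-09:45, 12:30-14:00, 14:15-15:00, 17:00-18:00.
Nikolai ∩ Callum ∩ Imani ∩ Ben: 08:45-09:45, 13:00-14:00, 14:15-15:00, 17:00-18:00.
Nikolai ∩ Callum ∩ Imani ∩ Ben ∩ Esperanza: 08:45-09:45, 14:15-15:00, 17:00-18:00.
Nikolai ∩ Callum ∩ Imani ∩ Ben ∩ Esperanza ∩ Omar: 08:45-09:45, 14:15-15:00, 17:00-18:00.
The first common window of at least 45 minutes is 08:45-09:45, so the earliest start is 08:45.

08:45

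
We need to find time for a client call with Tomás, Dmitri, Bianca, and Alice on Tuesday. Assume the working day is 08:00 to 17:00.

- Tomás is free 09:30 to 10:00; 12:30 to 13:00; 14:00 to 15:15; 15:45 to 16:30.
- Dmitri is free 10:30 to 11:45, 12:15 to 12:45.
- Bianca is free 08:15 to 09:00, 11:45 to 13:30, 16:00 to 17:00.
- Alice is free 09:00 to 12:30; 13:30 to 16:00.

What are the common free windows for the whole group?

Tomás ∩ Dmitri: 12:30-12:45.
Tomás ∩ Dmitri ∩ Bianca: 12:30-12:45.
Tomás ∩ Dmitri ∩ Bianca ∩ Alice: ∅.
There is no time when everyone is free.

none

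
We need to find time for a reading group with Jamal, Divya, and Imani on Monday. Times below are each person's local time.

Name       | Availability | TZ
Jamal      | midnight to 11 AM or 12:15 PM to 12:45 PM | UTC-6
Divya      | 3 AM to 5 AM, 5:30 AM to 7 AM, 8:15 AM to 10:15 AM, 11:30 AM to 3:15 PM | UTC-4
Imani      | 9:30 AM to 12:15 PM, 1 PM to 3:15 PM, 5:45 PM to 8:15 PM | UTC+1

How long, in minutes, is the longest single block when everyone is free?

120

Jamal in UTC: 06:00-17:00, 18:15-18:45 (add 6h to convert from UTC-6).
Divya in UTC: 07:00-09:00, 09:30-11:00, 12:15-14:15, 15:30-19:15 (add 4h to convert from UTC-4).
Imani in UTC: 08:30-11:15, 12:00-14:15, 16:45-19:15 (subtract 1h to convert from UTC+1).
Jamal ∩ Divya: 07:00-09:00, 09:30-11:00, 12:15-14:15, 15:30-17:00, 18:15-18:45.
Jamal ∩ Divya ∩ Imani: 08:30-09:00, 09:30-11:00, 12:15-14:15, 16:45-17:00, 18:15-18:45.
The longest is 12:15-14:15 at 120 minutes.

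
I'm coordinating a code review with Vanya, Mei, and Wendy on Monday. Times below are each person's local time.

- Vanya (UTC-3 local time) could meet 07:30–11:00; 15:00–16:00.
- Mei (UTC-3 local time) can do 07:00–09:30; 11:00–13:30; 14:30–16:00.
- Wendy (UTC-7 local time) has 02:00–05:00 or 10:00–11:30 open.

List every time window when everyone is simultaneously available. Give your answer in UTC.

10:30-12:00, 18:00-18:30

Vanya in UTC: 10:30-14:00, 18:00-19:00 (add 3h to convert from UTC-3).
Mei in UTC: 10:00-12:30, 14:00-16:30, 17:30-19:00 (add 3h to convert from UTC-3).
Wendy in UTC: 09:00-12:00, 17:00-18:30 (add 7h to convert from UTC-7).
Vanya ∩ Mei: 10:30-12:30, 18:00-19:00.
Vanya ∩ Mei ∩ Wendy: 10:30-12:00, 18:00-18:30.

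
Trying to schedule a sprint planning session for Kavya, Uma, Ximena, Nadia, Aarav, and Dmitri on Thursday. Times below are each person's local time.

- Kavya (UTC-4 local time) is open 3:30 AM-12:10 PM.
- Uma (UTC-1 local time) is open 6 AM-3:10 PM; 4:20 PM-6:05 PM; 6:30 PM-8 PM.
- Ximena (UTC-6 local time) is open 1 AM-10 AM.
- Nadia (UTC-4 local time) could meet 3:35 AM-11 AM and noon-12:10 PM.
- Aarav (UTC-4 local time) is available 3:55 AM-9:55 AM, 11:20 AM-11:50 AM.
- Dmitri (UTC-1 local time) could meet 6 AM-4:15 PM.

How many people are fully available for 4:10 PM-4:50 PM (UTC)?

1

Kavya in UTC: 07:30-16:10 (add 4h to convert from UTC-4).
Uma in UTC: 07:00-16:10, 17:20-19:05, 19:30-21:00 (add 1h to convert from UTC-1).
Ximena in UTC: 07:00-16:00 (add 6h to convert from UTC-6).
Nadia in UTC: 07:35-15:00, 16:00-16:10 (add 4h to convert from UTC-4).
Aarav in UTC: 07:55-13:55, 15:20-15:50 (add 4h to convert from UTC-4).
Dmitri in UTC: 07:00-17:15 (add 1h to convert from UTC-1).
Dmitri can make the full 16:10-16:50 slot — that's 1.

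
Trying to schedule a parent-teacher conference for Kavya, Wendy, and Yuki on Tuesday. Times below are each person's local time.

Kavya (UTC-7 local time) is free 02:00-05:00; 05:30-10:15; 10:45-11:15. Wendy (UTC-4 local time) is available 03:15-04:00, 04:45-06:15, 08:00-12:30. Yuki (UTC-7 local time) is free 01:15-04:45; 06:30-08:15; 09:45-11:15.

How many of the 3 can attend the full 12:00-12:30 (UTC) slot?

1

Kavya in UTC: 09:00-12:00, 12:30-17:15, 17:45-18:15 (add 7h to convert from UTC-7).
Wendy in UTC: 07:15-08:00, 08:45-10:15, 12:00-16:30 (add 4h to convert from UTC-4).
Yuki in UTC: 08:15-11:45, 13:30-15:15, 16:45-18:15 (add 7h to convert from UTC-7).
Wendy can make the full 12:00-12:30 slot — that's 1.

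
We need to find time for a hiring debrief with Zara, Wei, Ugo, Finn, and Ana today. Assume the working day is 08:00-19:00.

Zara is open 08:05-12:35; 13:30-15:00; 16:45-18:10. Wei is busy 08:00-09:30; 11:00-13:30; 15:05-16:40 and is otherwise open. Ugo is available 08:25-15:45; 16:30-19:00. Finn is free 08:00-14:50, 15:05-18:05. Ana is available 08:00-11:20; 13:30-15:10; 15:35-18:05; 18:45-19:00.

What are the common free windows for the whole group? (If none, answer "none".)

Zara free: 08:05-12:35, 13:30-15:00, 16:45-18:10.
Wei free: 09:30-11:00, 13:30-15:05, 16:40-19:00 (invert busy blocks within the working day).
Ugo free: 08:25-15:45, 16:30-19:00.
Finn free: 08:00-14:50, 15:05-18:05.
Ana free: 08:00-11:20, 13:30-15:10, 15:35-18:05, 18:45-19:00.
Zara ∩ Wei: 09:30-11:00, 13:30-15:00, 16:45-18:10.
Zara ∩ Wei ∩ Ugo: 09:30-11:00, 13:30-15:00, 16:45-18:10.
Zara ∩ Wei ∩ Ugo ∩ Finn: 09:30-11:00, 13:30-14:50, 16:45-18:05.
Zara ∩ Wei ∩ Ugo ∩ Finn ∩ Ana: 09:30-11:00, 13:30-14:50, 16:45-18:05.

09:30-11:00, 13:30-14:50, 16:45-18:05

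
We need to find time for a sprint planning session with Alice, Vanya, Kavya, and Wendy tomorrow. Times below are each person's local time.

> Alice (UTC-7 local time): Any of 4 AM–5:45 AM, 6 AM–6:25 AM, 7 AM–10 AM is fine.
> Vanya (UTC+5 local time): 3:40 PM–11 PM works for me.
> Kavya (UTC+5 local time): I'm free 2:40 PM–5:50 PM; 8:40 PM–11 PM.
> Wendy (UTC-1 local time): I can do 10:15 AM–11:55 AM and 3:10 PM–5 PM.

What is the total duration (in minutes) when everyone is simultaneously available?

Alice in UTC: 11:00-12:45, 13:00-13:25, 14:00-17:00 (add 7h to convert from UTC-7).
Vanya in UTC: 10:40-18:00 (subtract 5h to convert from UTC+5).
Kavya in UTC: 09:40-12:50, 15:40-18:00 (subtract 5h to convert from UTC+5).
Wendy in UTC: 11:15-12:55, 16:10-18:00 (add 1h to convert from UTC-1).
Alice ∩ Vanya: 11:00-12:45, 13:00-13:25, 14:00-17:00.
Alice ∩ Vanya ∩ Kavya: 11:00-12:45, 15:40-17:00.
Alice ∩ Vanya ∩ Kavya ∩ Wendy: 11:15-12:45, 16:10-17:00.
Summing the common windows: 90 + 50 = 140 minutes.

140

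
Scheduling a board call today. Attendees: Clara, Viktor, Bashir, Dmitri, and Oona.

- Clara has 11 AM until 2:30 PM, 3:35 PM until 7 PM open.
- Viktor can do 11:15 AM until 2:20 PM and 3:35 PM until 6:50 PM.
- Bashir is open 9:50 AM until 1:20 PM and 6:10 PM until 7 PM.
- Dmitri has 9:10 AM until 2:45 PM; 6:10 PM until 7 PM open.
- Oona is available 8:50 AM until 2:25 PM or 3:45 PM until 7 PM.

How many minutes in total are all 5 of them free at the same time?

165

Clara ∩ Viktor: 11:15-14:20, 15:35-18:50.
Clara ∩ Viktor ∩ Bashir: 11:15-13:20, 18:10-18:50.
Clara ∩ Viktor ∩ Bashir ∩ Dmitri: 11:15-13:20, 18:10-18:50.
Clara ∩ Viktor ∩ Bashir ∩ Dmitri ∩ Oona: 11:15-13:20, 18:10-18:50.
Summing the common windows: 125 + 40 = 165 minutes.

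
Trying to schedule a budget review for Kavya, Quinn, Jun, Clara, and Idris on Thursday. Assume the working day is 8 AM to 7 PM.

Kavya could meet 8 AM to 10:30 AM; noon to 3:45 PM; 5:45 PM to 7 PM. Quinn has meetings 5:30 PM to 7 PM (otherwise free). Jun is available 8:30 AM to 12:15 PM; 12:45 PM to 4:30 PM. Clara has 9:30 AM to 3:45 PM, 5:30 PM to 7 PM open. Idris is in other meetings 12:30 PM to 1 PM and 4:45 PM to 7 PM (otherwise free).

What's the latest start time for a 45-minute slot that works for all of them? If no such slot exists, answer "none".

Kavya free: 08:00-10:30, 12:00-15:45, 17:45-19:00.
Quinn free: 08:00-17:30 (invert busy blocks within the working day).
Jun free: 08:30-12:15, 12:45-16:30.
Clara free: 09:30-15:45, 17:30-19:00.
Idris free: 08:00-12:30, 13:00-16:45 (invert busy blocks within the working day).
Kavya ∩ Quinn: 08:00-10:30, 12:00-15:45.
Kavya ∩ Quinn ∩ Jun: 08:30-10:30, 12:00-12:15, 12:45-15:45.
Kavya ∩ Quinn ∩ Jun ∩ Clara: 09:30-10:30, 12:00-12:15, 12:45-15:45.
Kavya ∩ Quinn ∩ Jun ∩ Clara ∩ Idris: 09:30-10:30, 12:00-12:15, 13:00-15:45.
Those are the intersection windows.
The last common window of at least 45 minutes is 13:00-15:45; a 45-minute meeting can start as late as 15:00 and still end by 15:45.

15:00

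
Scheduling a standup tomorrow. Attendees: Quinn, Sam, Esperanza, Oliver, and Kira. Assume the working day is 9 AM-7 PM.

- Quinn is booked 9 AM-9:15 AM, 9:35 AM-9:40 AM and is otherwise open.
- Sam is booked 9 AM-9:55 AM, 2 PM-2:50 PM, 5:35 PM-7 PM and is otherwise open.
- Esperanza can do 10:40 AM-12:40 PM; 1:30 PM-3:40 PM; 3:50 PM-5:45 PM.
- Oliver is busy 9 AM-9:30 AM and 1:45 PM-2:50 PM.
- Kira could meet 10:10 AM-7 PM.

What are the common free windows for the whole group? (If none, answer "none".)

10:40-12:40, 13:30-13:45, 14:50-15:40, 15:50-17:35

Quinn free: 09:15-09:35, 09:40-19:00 (invert busy blocks within the working day).
Sam free: 09:55-14:00, 14:50-17:35 (invert busy blocks within the working day).
Esperanza free: 10:40-12:40, 13:30-15:40, 15:50-17:45.
Oliver free: 09:30-13:45, 14:50-19:00 (invert busy blocks within the working day).
Kira free: 10:10-19:00.
Quinn ∩ Sam: 09:55-14:00, 14:50-17:35.
Quinn ∩ Sam ∩ Esperanza: 10:40-12:40, 13:30-14:00, 14:50-15:40, 15:50-17:35.
Quinn ∩ Sam ∩ Esperanza ∩ Oliver: 10:40-12:40, 13:30-13:45, 14:50-15:40, 15:50-17:35.
Quinn ∩ Sam ∩ Esperanza ∩ Oliver ∩ Kira: 10:40-12:40, 13:30-13:45, 14:50-15:40, 15:50-17:35.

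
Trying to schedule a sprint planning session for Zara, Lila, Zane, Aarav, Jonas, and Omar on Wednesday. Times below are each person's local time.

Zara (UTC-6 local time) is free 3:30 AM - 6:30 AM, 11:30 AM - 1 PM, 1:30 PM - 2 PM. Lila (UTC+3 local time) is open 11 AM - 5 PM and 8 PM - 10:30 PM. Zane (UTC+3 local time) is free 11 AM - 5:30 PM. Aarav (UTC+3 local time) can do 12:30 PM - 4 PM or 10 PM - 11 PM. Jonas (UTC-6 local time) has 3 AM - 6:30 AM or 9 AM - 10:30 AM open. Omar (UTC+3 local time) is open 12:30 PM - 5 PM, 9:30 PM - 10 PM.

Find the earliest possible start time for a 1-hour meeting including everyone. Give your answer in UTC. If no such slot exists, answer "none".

Zara in UTC: 09:30-12:30, 17:30-19:00, 19:30-20:00 (add 6h to convert from UTC-6).
Lila in UTC: 08:00-14:00, 17:00-19:30 (subtract 3h to convert from UTC+3).
Zane in UTC: 08:00-14:30 (subtract 3h to convert from UTC+3).
Aarav in UTC: 09:30-13:00, 19:00-20:00 (subtract 3h to convert from UTC+3).
Jonas in UTC: 09:00-12:30, 15:00-16:30 (add 6h to convert from UTC-6).
Omar in UTC: 09:30-14:00, 18:30-19:00 (subtract 3h to convert from UTC+3).
Zara ∩ Lila: 09:30-12:30, 17:30-19:00.
Zara ∩ Lila ∩ Zane: 09:30-12:30.
Zara ∩ Lila ∩ Zane ∩ Aarav: 09:30-12:30.
Zara ∩ Lila ∩ Zane ∩ Aarav ∩ Jonas: 09:30-12:30.
Zara ∩ Lila ∩ Zane ∩ Aarav ∩ Jonas ∩ Omar: 09:30-12:30.
The first common window of at least 60 minutes is 09:30-12:30, so the earliest start is 09:30.

09:30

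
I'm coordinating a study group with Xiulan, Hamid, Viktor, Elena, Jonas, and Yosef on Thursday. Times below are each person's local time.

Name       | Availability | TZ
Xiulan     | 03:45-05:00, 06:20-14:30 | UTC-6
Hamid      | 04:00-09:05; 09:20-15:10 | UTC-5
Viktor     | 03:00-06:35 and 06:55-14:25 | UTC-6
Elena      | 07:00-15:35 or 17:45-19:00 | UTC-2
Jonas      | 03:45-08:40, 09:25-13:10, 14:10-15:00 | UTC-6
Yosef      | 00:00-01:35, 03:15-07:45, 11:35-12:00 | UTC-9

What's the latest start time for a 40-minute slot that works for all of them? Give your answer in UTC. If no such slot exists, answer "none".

16:05

Xiulan in UTC: 09:45-11:00, 12:20-20:30 (add 6h to convert from UTC-6).
Hamid in UTC: 09:00-14:05, 14:20-20:10 (add 5h to convert from UTC-5).
Viktor in UTC: 09:00-12:35, 12:55-20:25 (add 6h to convert from UTC-6).
Elena in UTC: 09:00-17:35, 19:45-21:00 (add 2h to convert from UTC-2).
Jonas in UTC: 09:45-14:40, 15:25-19:10, 20:10-21:00 (add 6h to convert from UTC-6).
Yosef in UTC: 09:00-10:35, 12:15-16:45, 20:35-21:00 (add 9h to convert from UTC-9).
Xiulan ∩ Hamid: 09:45-11:00, 12:20-14:05, 14:20-20:10.
Xiulan ∩ Hamid ∩ Viktor: 09:45-11:00, 12:20-12:35, 12:55-14:05, 14:20-20:10.
Xiulan ∩ Hamid ∩ Viktor ∩ Elena: 09:45-11:00, 12:20-12:35, 12:55-14:05, 14:20-17:35, 19:45-20:10.
Xiulan ∩ Hamid ∩ Viktor ∩ Elena ∩ Jonas: 09:45-11:00, 12:20-12:35, 12:55-14:05, 14:20-14:40, 15:25-17:35.
Xiulan ∩ Hamid ∩ Viktor ∩ Elena ∩ Jonas ∩ Yosef: 09:45-10:35, 12:20-12:35, 12:55-14:05, 14:20-14:40, 15:25-16:45.
The last common window of at least 40 minutes is 15:25-16:45; a 40-minute meeting can start as late as 16:05 and still end by 16:45.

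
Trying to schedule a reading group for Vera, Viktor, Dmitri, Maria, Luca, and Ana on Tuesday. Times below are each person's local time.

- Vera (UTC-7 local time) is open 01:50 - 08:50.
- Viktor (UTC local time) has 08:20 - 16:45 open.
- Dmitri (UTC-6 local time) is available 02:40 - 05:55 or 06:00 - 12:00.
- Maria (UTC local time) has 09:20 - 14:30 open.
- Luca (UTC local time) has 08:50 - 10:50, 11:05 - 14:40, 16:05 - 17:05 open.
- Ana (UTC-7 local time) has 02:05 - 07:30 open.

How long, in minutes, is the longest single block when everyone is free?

Vera in UTC: 08:50-15:50 (add 7h to convert from UTC-7).
Viktor in UTC: 08:20-16:45.
Dmitri in UTC: 08:40-11:55, 12:00-18:00 (add 6h to convert from UTC-6).
Maria in UTC: 09:20-14:30.
Luca in UTC: 08:50-10:50, 11:05-14:40, 16:05-17:05.
Ana in UTC: 09:05-14:30 (add 7h to convert from UTC-7).
Vera ∩ Viktor: 08:50-15:50.
Vera ∩ Viktor ∩ Dmitri: 08:50-11:55, 12:00-15:50.
Vera ∩ Viktor ∩ Dmitri ∩ Maria: 09:20-11:55, 12:00-14:30.
Vera ∩ Viktor ∩ Dmitri ∩ Maria ∩ Luca: 09:20-10:50, 11:05-11:55, 12:00-14:30.
Vera ∩ Viktor ∩ Dmitri ∩ Maria ∩ Luca ∩ Ana: 09:20-10:50, 11:05-11:55, 12:00-14:30.
Those are the intersection windows.
The longest is 12:00-14:30 at 150 minutes.

150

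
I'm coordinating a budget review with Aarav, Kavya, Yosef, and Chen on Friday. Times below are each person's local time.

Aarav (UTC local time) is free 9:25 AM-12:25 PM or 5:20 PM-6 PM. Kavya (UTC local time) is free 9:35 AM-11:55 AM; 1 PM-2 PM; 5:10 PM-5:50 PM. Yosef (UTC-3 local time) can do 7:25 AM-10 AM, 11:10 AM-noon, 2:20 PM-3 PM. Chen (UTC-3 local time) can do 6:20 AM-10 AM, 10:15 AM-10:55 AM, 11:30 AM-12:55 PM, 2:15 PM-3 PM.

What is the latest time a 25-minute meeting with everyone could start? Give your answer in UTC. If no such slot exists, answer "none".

17:25

Aarav in UTC: 09:25-12:25, 17:20-18:00.
Kavya in UTC: 09:35-11:55, 13:00-14:00, 17:10-17:50.
Yosef in UTC: 10:25-13:00, 14:10-15:00, 17:20-18:00 (add 3h to convert from UTC-3).
Chen in UTC: 09:20-13:00, 13:15-13:55, 14:30-15:55, 17:15-18:00 (add 3h to convert from UTC-3).
Aarav ∩ Kavya: 09:35-11:55, 17:20-17:50.
Aarav ∩ Kavya ∩ Yosef: 10:25-11:55, 17:20-17:50.
Aarav ∩ Kavya ∩ Yosef ∩ Chen: 10:25-11:55, 17:20-17:50.
The last common window of at least 25 minutes is 17:20-17:50; a 25-minute meeting can start as late as 17:25 and still end by 17:50.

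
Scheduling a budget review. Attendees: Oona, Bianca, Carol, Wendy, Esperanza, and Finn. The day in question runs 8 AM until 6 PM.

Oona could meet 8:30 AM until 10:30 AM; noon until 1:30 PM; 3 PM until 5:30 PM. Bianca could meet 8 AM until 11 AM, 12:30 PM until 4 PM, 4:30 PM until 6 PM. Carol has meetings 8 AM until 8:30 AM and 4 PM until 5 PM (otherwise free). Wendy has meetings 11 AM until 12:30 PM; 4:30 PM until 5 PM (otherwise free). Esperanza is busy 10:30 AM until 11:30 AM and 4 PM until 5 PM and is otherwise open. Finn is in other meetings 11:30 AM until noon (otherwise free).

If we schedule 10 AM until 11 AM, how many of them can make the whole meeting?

4

Oona free: 08:30-10:30, 12:00-13:30, 15:00-17:30.
Bianca free: 08:00-11:00, 12:30-16:00, 16:30-18:00.
Carol free: 08:30-16:00, 17:00-18:00 (invert busy blocks within the working day).
Wendy free: 08:00-11:00, 12:30-16:30, 17:00-18:00 (invert busy blocks within the working day).
Esperanza free: 08:00-10:30, 11:30-16:00, 17:00-18:00 (invert busy blocks within the working day).
Finn free: 08:00-11:30, 12:00-18:00 (invert busy blocks within the working day).
Bianca, Carol, Wendy, and Finn can make the full 10:00-11:00 slot — that's 4.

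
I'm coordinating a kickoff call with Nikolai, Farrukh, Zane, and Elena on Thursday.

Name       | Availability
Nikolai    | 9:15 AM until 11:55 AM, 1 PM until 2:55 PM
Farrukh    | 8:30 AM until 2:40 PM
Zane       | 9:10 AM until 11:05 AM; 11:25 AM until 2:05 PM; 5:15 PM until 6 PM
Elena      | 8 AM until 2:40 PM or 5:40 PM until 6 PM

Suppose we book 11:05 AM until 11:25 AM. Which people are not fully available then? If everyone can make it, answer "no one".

Zane

Nikolai: free for 11:05-11:25. Farrukh: free for 11:05-11:25. Zane: not fully free for 11:05-11:25. Elena: free for 11:05-11:25.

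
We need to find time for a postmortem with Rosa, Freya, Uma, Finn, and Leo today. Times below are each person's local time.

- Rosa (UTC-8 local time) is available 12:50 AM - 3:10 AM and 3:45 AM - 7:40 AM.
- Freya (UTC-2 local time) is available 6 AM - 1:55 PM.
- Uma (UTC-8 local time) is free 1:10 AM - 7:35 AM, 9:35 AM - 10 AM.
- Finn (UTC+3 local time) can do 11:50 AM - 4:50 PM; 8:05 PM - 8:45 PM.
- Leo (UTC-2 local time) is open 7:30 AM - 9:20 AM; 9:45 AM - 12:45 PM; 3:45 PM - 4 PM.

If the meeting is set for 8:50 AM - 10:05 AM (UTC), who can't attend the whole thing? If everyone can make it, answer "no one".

Rosa in UTC: 08:50-11:10, 11:45-15:40 (add 8h to convert from UTC-8).
Freya in UTC: 08:00-15:55 (add 2h to convert from UTC-2).
Uma in UTC: 09:10-15:35, 17:35-18:00 (add 8h to convert from UTC-8).
Finn in UTC: 08:50-13:50, 17:05-17:45 (subtract 3h to convert from UTC+3).
Leo in UTC: 09:30-11:20, 11:45-14:45, 17:45-18:00 (add 2h to convert from UTC-2).
Rosa: free for 08:50-10:05. Freya: free for 08:50-10:05. Uma: not fully free for 08:50-10:05. Finn: free for 08:50-10:05. Leo: not fully free for 08:50-10:05.

Leo, Uma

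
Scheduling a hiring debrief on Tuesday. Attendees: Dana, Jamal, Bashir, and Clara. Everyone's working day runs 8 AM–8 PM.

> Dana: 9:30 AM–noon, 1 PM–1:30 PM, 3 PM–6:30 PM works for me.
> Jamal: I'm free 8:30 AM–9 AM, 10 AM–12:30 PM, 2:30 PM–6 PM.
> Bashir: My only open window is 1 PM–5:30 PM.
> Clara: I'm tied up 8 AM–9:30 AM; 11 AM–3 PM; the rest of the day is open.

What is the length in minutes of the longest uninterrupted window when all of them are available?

150

Dana free: 09:30-12:00, 13:00-13:30, 15:00-18:30.
Jamal free: 08:30-09:00, 10:00-12:30, 14:30-18:00.
Bashir free: 13:00-17:30.
Clara free: 09:30-11:00, 15:00-20:00 (invert busy blocks within the working day).
Dana ∩ Jamal: 10:00-12:00, 15:00-18:00.
Dana ∩ Jamal ∩ Bashir: 15:00-17:30.
Dana ∩ Jamal ∩ Bashir ∩ Clara: 15:00-17:30.
Those are the intersection windows.
The longest is 15:00-17:30 at 150 minutes.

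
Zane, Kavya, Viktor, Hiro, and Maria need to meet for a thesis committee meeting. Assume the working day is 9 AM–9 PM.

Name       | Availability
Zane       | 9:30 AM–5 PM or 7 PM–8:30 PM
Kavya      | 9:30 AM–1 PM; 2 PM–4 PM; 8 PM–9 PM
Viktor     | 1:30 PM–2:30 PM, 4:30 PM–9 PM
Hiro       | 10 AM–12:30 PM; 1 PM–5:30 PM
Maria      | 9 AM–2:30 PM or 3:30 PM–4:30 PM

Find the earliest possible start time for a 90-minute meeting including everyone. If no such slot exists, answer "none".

none

Zane ∩ Kavya: 09:30-13:00, 14:00-16:00, 20:00-20:30.
Zane ∩ Kavya ∩ Viktor: 14:00-14:30, 20:00-20:30.
Zane ∩ Kavya ∩ Viktor ∩ Hiro: 14:00-14:30.
Zane ∩ Kavya ∩ Viktor ∩ Hiro ∩ Maria: 14:00-14:30.
No common window is at least 90 minutes long.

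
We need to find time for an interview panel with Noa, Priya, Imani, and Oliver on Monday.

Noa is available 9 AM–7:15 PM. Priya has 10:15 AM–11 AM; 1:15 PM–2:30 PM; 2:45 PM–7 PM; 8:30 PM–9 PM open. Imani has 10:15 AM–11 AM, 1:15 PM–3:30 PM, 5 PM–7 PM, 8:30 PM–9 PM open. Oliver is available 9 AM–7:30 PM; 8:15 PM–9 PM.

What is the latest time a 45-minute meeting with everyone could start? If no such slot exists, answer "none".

18:15

Noa ∩ Priya: 10:15-11:00, 13:15-14:30, 14:45-19:00.
Noa ∩ Priya ∩ Imani: 10:15-11:00, 13:15-14:30, 14:45-15:30, 17:00-19:00.
Noa ∩ Priya ∩ Imani ∩ Oliver: 10:15-11:00, 13:15-14:30, 14:45-15:30, 17:00-19:00.
The last common window of at least 45 minutes is 17:00-19:00; a 45-minute meeting can start as late as 18:15 and still end by 19:00.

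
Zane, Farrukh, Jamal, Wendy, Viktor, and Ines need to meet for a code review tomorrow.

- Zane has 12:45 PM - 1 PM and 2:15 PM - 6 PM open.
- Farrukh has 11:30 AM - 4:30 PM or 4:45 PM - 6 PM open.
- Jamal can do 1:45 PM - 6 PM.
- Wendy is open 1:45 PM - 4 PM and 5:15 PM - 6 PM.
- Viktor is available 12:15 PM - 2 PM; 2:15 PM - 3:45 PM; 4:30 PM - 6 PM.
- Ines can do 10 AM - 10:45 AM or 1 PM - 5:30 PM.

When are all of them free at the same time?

Zane ∩ Farrukh: 12:45-13:00, 14:15-16:30, 16:45-18:00.
Zane ∩ Farrukh ∩ Jamal: 14:15-16:30, 16:45-18:00.
Zane ∩ Farrukh ∩ Jamal ∩ Wendy: 14:15-16:00, 17:15-18:00.
Zane ∩ Farrukh ∩ Jamal ∩ Wendy ∩ Viktor: 14:15-15:45, 17:15-18:00.
Zane ∩ Farrukh ∩ Jamal ∩ Wendy ∩ Viktor ∩ Ines: 14:15-15:45, 17:15-17:30.
So the common availability across everyone is 14:15-15:45, 17:15-17:30.

14:15-15:45, 17:15-17:30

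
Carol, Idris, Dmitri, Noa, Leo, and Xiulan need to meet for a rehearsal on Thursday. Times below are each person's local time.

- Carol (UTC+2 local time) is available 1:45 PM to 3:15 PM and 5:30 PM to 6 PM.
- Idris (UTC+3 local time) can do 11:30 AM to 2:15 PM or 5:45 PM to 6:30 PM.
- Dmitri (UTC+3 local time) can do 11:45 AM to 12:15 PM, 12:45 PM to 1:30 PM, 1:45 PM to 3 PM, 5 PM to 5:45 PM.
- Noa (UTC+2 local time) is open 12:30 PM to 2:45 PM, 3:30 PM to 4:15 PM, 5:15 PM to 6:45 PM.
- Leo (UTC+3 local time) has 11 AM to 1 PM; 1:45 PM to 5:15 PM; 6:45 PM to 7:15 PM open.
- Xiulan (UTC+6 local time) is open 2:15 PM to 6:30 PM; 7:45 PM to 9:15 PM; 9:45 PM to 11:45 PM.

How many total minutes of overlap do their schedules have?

0

Carol in UTC: 11:45-13:15, 15:30-16:00 (subtract 2h to convert from UTC+2).
Idris in UTC: 08:30-11:15, 14:45-15:30 (subtract 3h to convert from UTC+3).
Dmitri in UTC: 08:45-09:15, 09:45-10:30, 10:45-12:00, 14:00-14:45 (subtract 3h to convert from UTC+3).
Noa in UTC: 10:30-12:45, 13:30-14:15, 15:15-16:45 (subtract 2h to convert from UTC+2).
Leo in UTC: 08:00-10:00, 10:45-14:15, 15:45-16:15 (subtract 3h to convert from UTC+3).
Xiulan in UTC: 08:15-12:30, 13:45-15:15, 15:45-17:45 (subtract 6h to convert from UTC+6).
Carol ∩ Idris: ∅.
Carol ∩ Idris ∩ Dmitri: ∅.
Carol ∩ Idris ∩ Dmitri ∩ Noa: ∅.
Carol ∩ Idris ∩ Dmitri ∩ Noa ∩ Leo: ∅.
Carol ∩ Idris ∩ Dmitri ∩ Noa ∩ Leo ∩ Xiulan: ∅.
There is no time when everyone is free.
There is no common window, so the total is 0 minutes.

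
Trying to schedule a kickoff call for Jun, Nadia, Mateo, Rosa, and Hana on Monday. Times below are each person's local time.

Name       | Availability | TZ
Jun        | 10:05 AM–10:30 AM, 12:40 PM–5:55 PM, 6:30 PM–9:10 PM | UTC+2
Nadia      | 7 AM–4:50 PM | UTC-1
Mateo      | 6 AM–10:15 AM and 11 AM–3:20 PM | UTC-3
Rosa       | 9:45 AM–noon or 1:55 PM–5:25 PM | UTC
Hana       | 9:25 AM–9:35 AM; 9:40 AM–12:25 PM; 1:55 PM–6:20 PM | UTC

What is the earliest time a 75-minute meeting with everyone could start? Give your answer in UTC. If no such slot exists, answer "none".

Jun in UTC: 08:05-08:30, 10:40-15:55, 16:30-19:10 (subtract 2h to convert from UTC+2).
Nadia in UTC: 08:00-17:50 (add 1h to convert from UTC-1).
Mateo in UTC: 09:00-13:15, 14:00-18:20 (add 3h to convert from UTC-3).
Rosa in UTC: 09:45-12:00, 13:55-17:25.
Hana in UTC: 09:25-09:35, 09:40-12:25, 13:55-18:20.
Jun ∩ Nadia: 08:05-08:30, 10:40-15:55, 16:30-17:50.
Jun ∩ Nadia ∩ Mateo: 10:40-13:15, 14:00-15:55, 16:30-17:50.
Jun ∩ Nadia ∩ Mateo ∩ Rosa: 10:40-12:00, 14:00-15:55, 16:30-17:25.
Jun ∩ Nadia ∩ Mateo ∩ Rosa ∩ Hana: 10:40-12:00, 14:00-15:55, 16:30-17:25.
Those are the intersection windows.
The first common window of at least 75 minutes is 10:40-12:00, so the earliest start is 10:40.

10:40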